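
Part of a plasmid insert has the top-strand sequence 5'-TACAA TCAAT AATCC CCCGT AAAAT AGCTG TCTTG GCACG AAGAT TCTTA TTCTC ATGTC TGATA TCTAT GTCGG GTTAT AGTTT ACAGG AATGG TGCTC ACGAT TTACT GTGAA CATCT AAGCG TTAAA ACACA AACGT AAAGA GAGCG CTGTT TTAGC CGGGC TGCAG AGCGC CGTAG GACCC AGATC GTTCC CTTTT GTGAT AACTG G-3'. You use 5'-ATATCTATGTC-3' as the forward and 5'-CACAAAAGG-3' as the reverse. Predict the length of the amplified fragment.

The forward primer matches the template at positions 63–73.
The reverse primer's reverse complement is CCTTTTGTG, which matches the template at positions 195–203.
Amplicon spans positions 63–203: 141 bp.

141 bp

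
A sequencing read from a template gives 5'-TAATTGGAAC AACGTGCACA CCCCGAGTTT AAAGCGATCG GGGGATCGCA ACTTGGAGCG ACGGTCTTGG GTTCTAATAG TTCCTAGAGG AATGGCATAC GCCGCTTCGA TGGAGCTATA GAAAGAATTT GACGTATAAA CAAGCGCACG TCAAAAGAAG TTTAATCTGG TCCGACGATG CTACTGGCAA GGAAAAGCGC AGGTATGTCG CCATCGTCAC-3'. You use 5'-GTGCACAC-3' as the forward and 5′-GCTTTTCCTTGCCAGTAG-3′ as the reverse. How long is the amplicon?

Forward primer GTGCACAC is found on the top strand at positions 14–21.
Taking the reverse complement of GCTTTTCCTTGCCAGTAG gives CTACTGGCAAGGAAAAGC, found at positions 181–198 on the template; the primer anneals here to the top strand with its 3' end pointing upstream.
The product runs from position 14 to position 198, so its length is 198 − 14 + 1 = 185 bp.

185 bp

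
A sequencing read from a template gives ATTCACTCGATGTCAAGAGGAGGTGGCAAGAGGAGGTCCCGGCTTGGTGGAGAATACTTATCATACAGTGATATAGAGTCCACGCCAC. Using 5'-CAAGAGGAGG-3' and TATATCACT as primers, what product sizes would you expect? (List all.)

The forward primer CAAGAGGAGG matches the top strand at positions 14–23, 27–36.
The reverse primer's reverse complement is AGTGATATA, matching at positions 67–75.
Each forward site pairs with the reverse site to give a product ending at position 75: sizes 62, 49 bp.

62 bp, 49 bp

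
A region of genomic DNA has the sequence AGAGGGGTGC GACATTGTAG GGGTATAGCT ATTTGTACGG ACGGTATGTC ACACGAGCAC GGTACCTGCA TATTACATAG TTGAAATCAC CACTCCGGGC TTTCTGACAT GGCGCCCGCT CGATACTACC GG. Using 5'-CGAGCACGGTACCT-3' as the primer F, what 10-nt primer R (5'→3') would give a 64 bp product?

5'-GGGCGCCATG-3'

The forward primer binds at positions 54–67, so a 64 bp product ends at position 54 + 64 − 1 = 117.
The reverse primer anneals to the top strand over positions 108–117, i.e. to CATGGCGCCC.
Its sequence written 5'→3' is the reverse complement: GGGCGCCATG.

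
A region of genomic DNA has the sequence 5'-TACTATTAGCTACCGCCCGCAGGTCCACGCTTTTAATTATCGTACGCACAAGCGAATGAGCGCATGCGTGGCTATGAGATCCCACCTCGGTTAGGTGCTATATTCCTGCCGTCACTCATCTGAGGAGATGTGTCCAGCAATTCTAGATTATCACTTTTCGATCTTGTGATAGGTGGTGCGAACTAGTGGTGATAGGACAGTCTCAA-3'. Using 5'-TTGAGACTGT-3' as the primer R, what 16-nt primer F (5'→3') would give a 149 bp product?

5'-GAGCGCATGCGTGGCT-3'

The reverse primer's reverse complement ACAGTCTCAA matches the template at positions 197–206, so the product ends at position 206.
A 149 bp product then starts at position 206 − 149 + 1 = 58.
The forward primer is identical to the top strand there: GAGCGCATGCGTGGCT.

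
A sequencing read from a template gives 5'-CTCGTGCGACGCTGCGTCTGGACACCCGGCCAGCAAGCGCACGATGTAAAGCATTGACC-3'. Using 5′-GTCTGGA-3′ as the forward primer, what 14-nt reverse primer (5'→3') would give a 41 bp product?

The forward primer binds at positions 16–22, so a 41 bp product ends at position 16 + 41 − 1 = 56.
The reverse primer anneals to the top strand over positions 43–56, i.e. to GATGTAAAGCATTG.
Its sequence written 5'→3' is the reverse complement: CAATGCTTTACATC.

5'-CAATGCTTTACATC-3'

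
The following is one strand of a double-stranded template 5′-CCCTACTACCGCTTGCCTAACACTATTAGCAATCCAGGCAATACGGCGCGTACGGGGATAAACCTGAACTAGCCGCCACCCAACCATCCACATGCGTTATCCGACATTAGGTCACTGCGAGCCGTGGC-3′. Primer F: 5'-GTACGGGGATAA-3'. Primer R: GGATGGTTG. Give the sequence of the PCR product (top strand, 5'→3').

5'-GTACGGGGATAAACCTGAACTAGCCGCCACCCAACCATCC-3'

The forward primer matches the template at positions 50–61.
The reverse primer's reverse complement is CAACCATCC, which matches the template at positions 81–89.
The product is the template from position 50 through 89 (40 bp).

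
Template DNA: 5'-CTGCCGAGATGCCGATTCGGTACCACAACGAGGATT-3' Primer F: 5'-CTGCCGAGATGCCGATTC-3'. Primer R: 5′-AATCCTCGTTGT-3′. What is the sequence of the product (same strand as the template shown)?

Scanning the template, CTGCCGAGATGCCGATTC occurs at positions 1–18; this primer anneals to the bottom strand there with its 3' end pointing downstream.
The reverse primer's reverse complement is ACAACGAGGATT, which matches the template at positions 25–36.
The product is the template from position 1 through 36 (36 bp).

5'-CTGCCGAGATGCCGATTCGGTACCACAACGAGGATT-3'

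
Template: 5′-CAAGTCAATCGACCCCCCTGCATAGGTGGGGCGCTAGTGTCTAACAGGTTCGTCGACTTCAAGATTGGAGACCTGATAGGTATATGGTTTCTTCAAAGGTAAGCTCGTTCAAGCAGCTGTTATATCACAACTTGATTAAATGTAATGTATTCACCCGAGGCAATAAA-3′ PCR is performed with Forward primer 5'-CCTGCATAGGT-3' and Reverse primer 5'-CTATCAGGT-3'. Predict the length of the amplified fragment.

63 bp

The forward primer matches the template at positions 17–27.
Taking the reverse complement of CTATCAGGT gives ACCTGATAG, found at positions 71–79 on the template; the primer anneals here to the top strand with its 3' end pointing upstream.
Amplicon spans positions 17–79: 63 bp.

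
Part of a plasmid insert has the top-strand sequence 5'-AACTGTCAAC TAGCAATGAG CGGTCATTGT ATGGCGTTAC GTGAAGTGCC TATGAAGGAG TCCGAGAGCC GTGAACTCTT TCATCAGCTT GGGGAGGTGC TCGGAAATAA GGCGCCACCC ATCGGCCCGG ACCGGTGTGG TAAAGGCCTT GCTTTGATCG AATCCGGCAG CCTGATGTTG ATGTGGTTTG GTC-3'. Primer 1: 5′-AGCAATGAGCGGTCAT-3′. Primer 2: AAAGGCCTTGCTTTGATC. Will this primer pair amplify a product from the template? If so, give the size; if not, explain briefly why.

No product — both primers anneal to the same strand and extend in the same direction.

Primer 1 (AGCAATGAGCGGTCAT) matches the top strand at positions 12–27 (3' end points downstream).
Primer 2 (AAAGGCCTTGCTTTGATC) also matches the top strand directly, at positions 142–159 — its reverse complement GATCAAAGCAAGGCCTTT is not present.
Both primers anneal to the bottom strand with 3' ends pointing the same way, so neither can prime synthesis back toward the other.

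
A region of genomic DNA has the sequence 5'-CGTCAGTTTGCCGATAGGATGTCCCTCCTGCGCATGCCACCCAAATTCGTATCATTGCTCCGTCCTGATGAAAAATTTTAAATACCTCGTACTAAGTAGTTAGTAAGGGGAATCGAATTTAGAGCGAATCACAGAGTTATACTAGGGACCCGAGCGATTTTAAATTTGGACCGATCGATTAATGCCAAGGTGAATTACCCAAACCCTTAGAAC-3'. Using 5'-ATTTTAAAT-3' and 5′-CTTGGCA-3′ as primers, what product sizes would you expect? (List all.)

The forward primer ATTTTAAAT matches the top strand at positions 75–83, 157–165.
The reverse primer's reverse complement is TGCCAAG, matching at positions 183–189.
Each forward site pairs with the reverse site to give a product ending at position 189: sizes 115, 33 bp.

115 bp, 33 bp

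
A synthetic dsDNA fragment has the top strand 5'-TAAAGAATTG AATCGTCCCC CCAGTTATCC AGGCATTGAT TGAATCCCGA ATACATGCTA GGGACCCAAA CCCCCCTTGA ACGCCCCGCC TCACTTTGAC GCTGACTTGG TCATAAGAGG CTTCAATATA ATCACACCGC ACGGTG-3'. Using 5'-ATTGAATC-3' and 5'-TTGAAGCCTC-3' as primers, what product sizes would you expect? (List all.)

120 bp, 88 bp

The forward primer ATTGAATC matches the top strand at positions 7–14, 39–46.
The reverse primer's reverse complement is GAGGCTTCAA, matching at positions 117–126.
Each forward site pairs with the reverse site to give a product ending at position 126: sizes 120, 88 bp.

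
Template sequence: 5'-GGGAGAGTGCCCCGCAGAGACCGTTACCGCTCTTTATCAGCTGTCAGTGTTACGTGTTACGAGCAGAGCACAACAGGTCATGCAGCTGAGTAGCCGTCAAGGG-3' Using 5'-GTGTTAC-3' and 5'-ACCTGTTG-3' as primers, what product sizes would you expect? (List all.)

32 bp, 25 bp

The forward primer GTGTTAC matches the top strand at positions 47–53, 54–60.
The reverse primer's reverse complement is CAACAGGT, matching at positions 71–78.
Each forward site pairs with the reverse site to give a product ending at position 78: sizes 32, 25 bp.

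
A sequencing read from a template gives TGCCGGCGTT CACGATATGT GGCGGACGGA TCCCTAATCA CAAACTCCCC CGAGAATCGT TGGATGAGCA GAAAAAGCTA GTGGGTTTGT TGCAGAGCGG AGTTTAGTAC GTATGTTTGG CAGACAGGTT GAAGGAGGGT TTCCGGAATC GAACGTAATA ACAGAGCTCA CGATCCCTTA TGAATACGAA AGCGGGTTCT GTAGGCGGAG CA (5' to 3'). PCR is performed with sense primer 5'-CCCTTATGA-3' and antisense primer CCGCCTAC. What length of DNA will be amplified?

34 bp

Forward primer CCCTTATGA is found on the top strand at positions 175–183.
The reverse primer's reverse complement is GTAGGCGG, which matches the template at positions 201–208.
Amplicon spans positions 175–208: 34 bp.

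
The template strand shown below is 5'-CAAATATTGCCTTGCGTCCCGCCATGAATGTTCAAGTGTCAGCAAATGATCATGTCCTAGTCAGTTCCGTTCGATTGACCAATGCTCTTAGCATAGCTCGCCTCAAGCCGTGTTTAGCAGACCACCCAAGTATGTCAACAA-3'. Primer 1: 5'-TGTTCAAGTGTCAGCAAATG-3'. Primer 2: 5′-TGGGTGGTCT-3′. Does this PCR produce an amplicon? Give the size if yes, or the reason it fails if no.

Yes — a 100 bp product.

Primer 1 (TGTTCAAGTGTCAGCAAATG) matches the top strand at positions 29–48; it acts as a forward primer.
Primer 2's reverse complement is AGACCACCCA, matching the top strand at positions 119–128; it acts as a reverse primer.
The 3' ends face each other across positions 29–128, giving a 100 bp product.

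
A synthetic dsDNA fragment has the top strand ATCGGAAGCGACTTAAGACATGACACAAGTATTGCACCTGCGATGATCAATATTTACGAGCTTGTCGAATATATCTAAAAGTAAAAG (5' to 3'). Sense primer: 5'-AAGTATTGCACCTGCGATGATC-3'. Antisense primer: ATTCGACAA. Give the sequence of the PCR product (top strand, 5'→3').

Forward primer AAGTATTGCACCTGCGATGATC is found on the top strand at positions 27–48.
Taking the reverse complement of ATTCGACAA gives TTGTCGAAT, found at positions 62–70 on the template; the primer anneals here to the top strand with its 3' end pointing upstream.
The product is the template from position 27 through 70 (44 bp).

5'-AAGTATTGCACCTGCGATGATCAATATTTACGAGCTTGTCGAAT-3'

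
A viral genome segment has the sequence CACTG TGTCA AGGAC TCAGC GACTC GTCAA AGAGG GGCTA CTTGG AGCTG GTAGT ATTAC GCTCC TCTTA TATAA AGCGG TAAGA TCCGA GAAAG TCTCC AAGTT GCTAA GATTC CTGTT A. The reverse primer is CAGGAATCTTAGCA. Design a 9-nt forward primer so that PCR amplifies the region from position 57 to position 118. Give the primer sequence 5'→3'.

The reverse primer's reverse complement TGCTAAGATTCCTG matches the template at positions 105–118; the product starts at position 57.
The forward primer is identical to the top strand over positions 57–65: TTACGCTCC.

5'-TTACGCTCC-3'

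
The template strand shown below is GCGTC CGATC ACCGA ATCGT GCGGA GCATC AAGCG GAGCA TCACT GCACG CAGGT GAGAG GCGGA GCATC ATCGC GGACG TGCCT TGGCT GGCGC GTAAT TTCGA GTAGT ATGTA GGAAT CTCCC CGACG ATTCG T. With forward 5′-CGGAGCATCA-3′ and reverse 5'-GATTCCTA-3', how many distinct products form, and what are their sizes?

Three products: 100 bp, 88 bp, 60 bp

The forward primer CGGAGCATCA matches the top strand at positions 22–31, 34–43, 62–71.
The reverse primer's reverse complement is TAGGAATC, matching at positions 114–121.
Each forward site pairs with the reverse site to give a product ending at position 121: sizes 100, 88, 60 bp.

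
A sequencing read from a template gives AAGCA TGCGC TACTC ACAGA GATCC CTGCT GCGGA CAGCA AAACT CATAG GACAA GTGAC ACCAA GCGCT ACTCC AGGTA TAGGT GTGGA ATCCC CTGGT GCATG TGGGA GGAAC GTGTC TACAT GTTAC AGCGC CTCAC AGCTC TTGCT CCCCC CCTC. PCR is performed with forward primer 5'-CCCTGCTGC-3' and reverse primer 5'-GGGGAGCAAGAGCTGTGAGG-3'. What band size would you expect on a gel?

131 bp

Scanning the template, CCCTGCTGC occurs at positions 24–32; this primer anneals to the bottom strand there with its 3' end pointing downstream.
The reverse primer's reverse complement is CCTCACAGCTCTTGCTCCCC, which matches the template at positions 135–154.
Product length = (reverse-primer end) − (forward-primer start) + 1 = 154 − 24 + 1 = 131 bp.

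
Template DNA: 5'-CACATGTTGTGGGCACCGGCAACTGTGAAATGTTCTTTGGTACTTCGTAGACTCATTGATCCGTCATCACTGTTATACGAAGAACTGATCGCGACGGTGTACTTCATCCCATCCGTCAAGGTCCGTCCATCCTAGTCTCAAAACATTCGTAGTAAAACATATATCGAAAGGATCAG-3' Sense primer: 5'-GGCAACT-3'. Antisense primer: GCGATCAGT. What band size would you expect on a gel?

75 bp

The forward primer matches the template at positions 18–24.
Taking the reverse complement of GCGATCAGT gives ACTGATCGC, found at positions 84–92 on the template; the primer anneals here to the top strand with its 3' end pointing upstream.
Product length = (reverse-primer end) − (forward-primer start) + 1 = 92 − 18 + 1 = 75 bp.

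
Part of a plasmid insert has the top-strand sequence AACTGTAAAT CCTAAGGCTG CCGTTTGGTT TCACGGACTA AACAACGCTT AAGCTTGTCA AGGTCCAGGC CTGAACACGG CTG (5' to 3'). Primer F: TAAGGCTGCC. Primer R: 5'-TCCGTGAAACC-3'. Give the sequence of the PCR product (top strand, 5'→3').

5'-TAAGGCTGCCGTTTGGTTTCACGGA-3'

The forward primer matches the template at positions 13–22.
The reverse primer's reverse complement is GGTTTCACGGA, which matches the template at positions 27–37.
The product is the template from position 13 through 37 (25 bp).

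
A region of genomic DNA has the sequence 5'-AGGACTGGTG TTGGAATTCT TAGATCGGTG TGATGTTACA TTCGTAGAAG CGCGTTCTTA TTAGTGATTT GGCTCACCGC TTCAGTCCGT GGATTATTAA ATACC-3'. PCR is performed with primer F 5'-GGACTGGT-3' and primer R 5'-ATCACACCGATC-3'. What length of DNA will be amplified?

33 bp

The forward primer matches the template at positions 2–9.
Reverse complement of the reverse primer: GATCGGTGTGAT. This occurs on the top strand at positions 23–34.
The product runs from position 2 to position 34, so its length is 34 − 2 + 1 = 33 bp.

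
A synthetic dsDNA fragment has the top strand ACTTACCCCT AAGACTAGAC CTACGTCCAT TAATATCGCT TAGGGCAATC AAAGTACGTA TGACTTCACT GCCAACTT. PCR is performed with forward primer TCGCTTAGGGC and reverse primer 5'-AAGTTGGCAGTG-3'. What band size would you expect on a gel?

Scanning the template, TCGCTTAGGGC occurs at positions 36–46; this primer anneals to the bottom strand there with its 3' end pointing downstream.
The reverse primer's reverse complement is CACTGCCAACTT, which matches the template at positions 67–78.
Amplicon spans positions 36–78: 43 bp.

43 bp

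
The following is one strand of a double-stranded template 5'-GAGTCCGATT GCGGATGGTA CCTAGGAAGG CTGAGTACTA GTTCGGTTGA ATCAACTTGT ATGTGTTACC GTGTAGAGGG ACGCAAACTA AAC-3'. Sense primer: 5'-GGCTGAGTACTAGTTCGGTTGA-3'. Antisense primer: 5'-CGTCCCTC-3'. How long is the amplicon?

Forward primer GGCTGAGTACTAGTTCGGTTGA is found on the top strand at positions 29–50.
Taking the reverse complement of CGTCCCTC gives GAGGGACG, found at positions 76–83 on the template; the primer anneals here to the top strand with its 3' end pointing upstream.
Product length = (reverse-primer end) − (forward-primer start) + 1 = 83 − 29 + 1 = 55 bp.

55 bp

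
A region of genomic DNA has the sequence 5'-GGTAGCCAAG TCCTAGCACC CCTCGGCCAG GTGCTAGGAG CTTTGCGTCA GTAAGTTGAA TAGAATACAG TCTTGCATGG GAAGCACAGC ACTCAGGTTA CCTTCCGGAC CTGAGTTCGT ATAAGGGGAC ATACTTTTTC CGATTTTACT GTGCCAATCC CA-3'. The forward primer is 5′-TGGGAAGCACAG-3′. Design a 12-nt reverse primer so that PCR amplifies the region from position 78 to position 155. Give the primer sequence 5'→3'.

The product's 3' end on the top strand is position 155.
The reverse primer anneals to the top strand over positions 144–155, i.e. to TTTTACTGTGCC.
Its sequence written 5'→3' is the reverse complement: GGCACAGTAAAA.

5'-GGCACAGTAAAA-3'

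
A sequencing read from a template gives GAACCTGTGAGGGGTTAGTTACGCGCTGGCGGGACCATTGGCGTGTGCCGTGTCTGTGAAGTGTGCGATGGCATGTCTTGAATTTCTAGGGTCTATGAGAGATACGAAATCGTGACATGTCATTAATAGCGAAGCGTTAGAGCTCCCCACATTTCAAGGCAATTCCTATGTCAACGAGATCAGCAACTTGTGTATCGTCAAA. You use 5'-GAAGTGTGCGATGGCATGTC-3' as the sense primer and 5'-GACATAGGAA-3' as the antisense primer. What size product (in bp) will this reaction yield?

115 bp

The forward primer matches the template at positions 58–77.
The reverse primer's reverse complement is TTCCTATGTC, which matches the template at positions 163–172.
Amplicon spans positions 58–172: 115 bp.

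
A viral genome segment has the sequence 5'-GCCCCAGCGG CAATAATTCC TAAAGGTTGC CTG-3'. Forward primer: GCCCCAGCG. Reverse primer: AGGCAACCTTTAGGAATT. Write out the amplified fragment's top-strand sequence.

Forward primer GCCCCAGCG is found on the top strand at positions 1–9.
Taking the reverse complement of AGGCAACCTTTAGGAATT gives AATTCCTAAAGGTTGCCT, found at positions 15–32 on the template; the primer anneals here to the top strand with its 3' end pointing upstream.
The product is the template from position 1 through 32 (32 bp).

5'-GCCCCAGCGGCAATAATTCCTAAAGGTTGCCT-3'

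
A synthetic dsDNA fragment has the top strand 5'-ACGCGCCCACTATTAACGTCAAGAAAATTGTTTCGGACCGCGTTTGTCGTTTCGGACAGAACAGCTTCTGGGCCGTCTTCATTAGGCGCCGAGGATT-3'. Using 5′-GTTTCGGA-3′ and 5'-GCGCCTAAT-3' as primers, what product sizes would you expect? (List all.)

The forward primer GTTTCGGA matches the top strand at positions 30–37, 49–56.
The reverse primer's reverse complement is ATTAGGCGC, matching at positions 81–89.
Each forward site pairs with the reverse site to give a product ending at position 89: sizes 60, 41 bp.

60 bp, 41 bp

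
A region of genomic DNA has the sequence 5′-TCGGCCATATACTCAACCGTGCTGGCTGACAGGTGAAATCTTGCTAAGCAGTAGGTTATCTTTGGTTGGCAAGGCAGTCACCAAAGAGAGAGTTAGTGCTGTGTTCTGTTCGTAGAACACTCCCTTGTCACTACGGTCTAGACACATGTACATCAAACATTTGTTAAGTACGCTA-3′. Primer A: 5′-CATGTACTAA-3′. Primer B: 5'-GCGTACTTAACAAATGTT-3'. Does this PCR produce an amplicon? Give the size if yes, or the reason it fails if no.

No product — primer A has no binding site in the template.

Primer A (CATGTACTAA) does not match the top strand, and its reverse complement TTAGTACATG does not match either.
With no annealing site for primer A, no amplification occurs.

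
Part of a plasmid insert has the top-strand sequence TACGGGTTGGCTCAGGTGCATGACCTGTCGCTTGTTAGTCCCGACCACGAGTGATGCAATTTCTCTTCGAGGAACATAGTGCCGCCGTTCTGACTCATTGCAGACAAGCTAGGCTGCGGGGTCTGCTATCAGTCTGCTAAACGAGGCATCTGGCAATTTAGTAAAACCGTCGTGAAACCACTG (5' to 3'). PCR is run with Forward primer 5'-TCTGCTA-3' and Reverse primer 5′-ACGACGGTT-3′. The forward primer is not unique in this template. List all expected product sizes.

52 bp, 41 bp

The forward primer TCTGCTA matches the top strand at positions 122–128, 133–139.
The reverse primer's reverse complement is AACCGTCGT, matching at positions 165–173.
Each forward site pairs with the reverse site to give a product ending at position 173: sizes 52, 41 bp.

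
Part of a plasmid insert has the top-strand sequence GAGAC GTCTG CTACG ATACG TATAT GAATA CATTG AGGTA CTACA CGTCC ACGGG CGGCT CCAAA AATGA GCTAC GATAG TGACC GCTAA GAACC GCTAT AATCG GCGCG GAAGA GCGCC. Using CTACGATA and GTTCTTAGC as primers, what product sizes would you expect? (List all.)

84 bp, 23 bp

The forward primer CTACGATA matches the top strand at positions 11–18, 72–79.
The reverse primer's reverse complement is GCTAAGAAC, matching at positions 86–94.
Each forward site pairs with the reverse site to give a product ending at position 94: sizes 84, 23 bp.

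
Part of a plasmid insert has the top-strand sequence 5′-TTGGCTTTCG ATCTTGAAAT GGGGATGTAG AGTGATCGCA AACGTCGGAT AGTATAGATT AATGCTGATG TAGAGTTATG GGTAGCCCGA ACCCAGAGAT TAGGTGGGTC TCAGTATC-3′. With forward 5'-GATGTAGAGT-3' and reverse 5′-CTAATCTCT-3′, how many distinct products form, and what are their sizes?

Two products: 80 bp, 37 bp

The forward primer GATGTAGAGT matches the top strand at positions 24–33, 67–76.
The reverse primer's reverse complement is AGAGATTAG, matching at positions 95–103.
Each forward site pairs with the reverse site to give a product ending at position 103: sizes 80, 37 bp.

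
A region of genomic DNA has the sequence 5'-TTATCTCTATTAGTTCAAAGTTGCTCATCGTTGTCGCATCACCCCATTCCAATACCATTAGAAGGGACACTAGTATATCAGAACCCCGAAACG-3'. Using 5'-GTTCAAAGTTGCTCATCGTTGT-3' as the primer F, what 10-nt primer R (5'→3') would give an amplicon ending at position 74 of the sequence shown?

5'-ACTAGTGTCC-3'

The forward primer binds at positions 13–34; the product's 3' end on the top strand is position 74.
The reverse primer anneals to the top strand over positions 65–74, i.e. to GGACACTAGT.
Its sequence written 5'→3' is the reverse complement: ACTAGTGTCC.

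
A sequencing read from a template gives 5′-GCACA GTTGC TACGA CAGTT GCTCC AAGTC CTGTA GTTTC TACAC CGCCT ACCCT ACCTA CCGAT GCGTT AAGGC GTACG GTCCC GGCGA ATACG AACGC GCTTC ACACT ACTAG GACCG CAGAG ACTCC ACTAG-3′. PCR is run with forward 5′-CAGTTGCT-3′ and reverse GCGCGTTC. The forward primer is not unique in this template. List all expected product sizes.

The forward primer CAGTTGCT matches the top strand at positions 4–11, 16–23.
The reverse primer's reverse complement is GAACGCGC, matching at positions 95–102.
Each forward site pairs with the reverse site to give a product ending at position 102: sizes 99, 87 bp.

99 bp, 87 bp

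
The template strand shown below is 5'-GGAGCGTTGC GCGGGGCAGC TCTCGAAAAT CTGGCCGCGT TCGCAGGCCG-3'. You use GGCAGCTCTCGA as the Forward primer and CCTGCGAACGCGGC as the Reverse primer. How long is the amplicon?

33 bp

Forward primer GGCAGCTCTCGA is found on the top strand at positions 15–26.
The reverse primer's reverse complement is GCCGCGTTCGCAGG, which matches the template at positions 34–47.
Product length = (reverse-primer end) − (forward-primer start) + 1 = 47 − 15 + 1 = 33 bp.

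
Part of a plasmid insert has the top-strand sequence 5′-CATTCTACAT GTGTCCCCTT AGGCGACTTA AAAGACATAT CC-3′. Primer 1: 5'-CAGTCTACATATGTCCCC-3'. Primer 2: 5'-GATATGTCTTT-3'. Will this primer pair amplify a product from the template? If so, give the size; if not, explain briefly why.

Primer 1 (CAGTCTACATATGTCCCC) does not match the top strand, and its reverse complement GGGGACATATGTAGACTG does not match either.
With no annealing site for primer 1, no amplification occurs.

No product — primer 1 has no binding site in the template.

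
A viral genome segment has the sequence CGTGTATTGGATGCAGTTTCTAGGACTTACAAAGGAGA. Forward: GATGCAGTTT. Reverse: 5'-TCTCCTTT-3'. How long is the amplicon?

The forward primer matches the template at positions 10–19.
Taking the reverse complement of TCTCCTTT gives AAAGGAGA, found at positions 31–38 on the template; the primer anneals here to the top strand with its 3' end pointing upstream.
Product length = (reverse-primer end) − (forward-primer start) + 1 = 38 − 10 + 1 = 29 bp.

29 bp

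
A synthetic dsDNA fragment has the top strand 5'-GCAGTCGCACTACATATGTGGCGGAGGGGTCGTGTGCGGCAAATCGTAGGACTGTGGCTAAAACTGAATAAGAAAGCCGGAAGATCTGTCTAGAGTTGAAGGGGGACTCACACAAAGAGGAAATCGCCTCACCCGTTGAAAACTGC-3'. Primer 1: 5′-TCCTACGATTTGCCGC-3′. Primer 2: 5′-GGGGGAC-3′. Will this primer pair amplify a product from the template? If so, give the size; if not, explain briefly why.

Primer 1 (TCCTACGATTTGCCGC) has reverse complement GCGGCAAATCGTAGGA, which matches the top strand at positions 36–51; primer 1 anneals to the top strand there with its 3' end pointing upstream toward position 36.
Primer 2 (GGGGGAC) matches the top strand directly at positions 101–107; it anneals to the bottom strand with its 3' end pointing downstream toward position 107.
The 3' ends diverge (primer 1 extends toward position 1, primer 2 toward position 146), so the primers never converge on a shared product.

No product — the primers' 3' ends point away from each other.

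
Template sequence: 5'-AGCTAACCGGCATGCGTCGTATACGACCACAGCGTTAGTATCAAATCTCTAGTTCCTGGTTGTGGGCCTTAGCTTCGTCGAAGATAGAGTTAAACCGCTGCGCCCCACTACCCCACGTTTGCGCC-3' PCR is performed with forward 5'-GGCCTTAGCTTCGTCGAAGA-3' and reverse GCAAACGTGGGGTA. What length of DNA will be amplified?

58 bp

Forward primer GGCCTTAGCTTCGTCGAAGA is found on the top strand at positions 65–84.
Taking the reverse complement of GCAAACGTGGGGTA gives TACCCCACGTTTGC, found at positions 109–122 on the template; the primer anneals here to the top strand with its 3' end pointing upstream.
Product length = (reverse-primer end) − (forward-primer start) + 1 = 122 − 65 + 1 = 58 bp.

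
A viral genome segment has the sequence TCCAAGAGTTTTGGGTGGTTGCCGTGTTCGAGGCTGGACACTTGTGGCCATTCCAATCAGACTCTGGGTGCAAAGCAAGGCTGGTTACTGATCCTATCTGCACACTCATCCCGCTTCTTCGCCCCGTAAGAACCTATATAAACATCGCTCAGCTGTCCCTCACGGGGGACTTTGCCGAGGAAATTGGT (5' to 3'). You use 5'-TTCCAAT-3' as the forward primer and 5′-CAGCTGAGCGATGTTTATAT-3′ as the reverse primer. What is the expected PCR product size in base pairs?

105 bp

Scanning the template, TTCCAAT occurs at positions 51–57; this primer anneals to the bottom strand there with its 3' end pointing downstream.
Taking the reverse complement of CAGCTGAGCGATGTTTATAT gives ATATAAACATCGCTCAGCTG, found at positions 136–155 on the template; the primer anneals here to the top strand with its 3' end pointing upstream.
The product runs from position 51 to position 155, so its length is 155 − 51 + 1 = 105 bp.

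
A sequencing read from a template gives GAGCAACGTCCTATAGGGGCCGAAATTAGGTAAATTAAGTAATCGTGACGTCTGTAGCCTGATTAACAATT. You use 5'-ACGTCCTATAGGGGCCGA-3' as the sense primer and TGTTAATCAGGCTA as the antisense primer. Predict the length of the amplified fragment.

63 bp

The forward primer matches the template at positions 6–23.
The reverse primer's reverse complement is TAGCCTGATTAACA, which matches the template at positions 55–68.
Amplicon spans positions 6–68: 63 bp.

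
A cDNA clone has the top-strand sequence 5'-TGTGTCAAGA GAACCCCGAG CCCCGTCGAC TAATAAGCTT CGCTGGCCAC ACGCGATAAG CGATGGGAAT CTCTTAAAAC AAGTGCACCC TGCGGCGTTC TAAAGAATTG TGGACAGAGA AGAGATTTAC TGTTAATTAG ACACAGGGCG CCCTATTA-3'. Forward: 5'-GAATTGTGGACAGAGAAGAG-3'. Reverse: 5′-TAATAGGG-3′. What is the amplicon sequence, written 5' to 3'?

5'-GAATTGTGGACAGAGAAGAGATTTACTGTTAATTAGACACAGGGCGCCCTATTA-3'

The forward primer matches the template at positions 105–124.
Reverse complement of the reverse primer: CCCTATTA. This occurs on the top strand at positions 151–158.
The product is the template from position 105 through 158 (54 bp).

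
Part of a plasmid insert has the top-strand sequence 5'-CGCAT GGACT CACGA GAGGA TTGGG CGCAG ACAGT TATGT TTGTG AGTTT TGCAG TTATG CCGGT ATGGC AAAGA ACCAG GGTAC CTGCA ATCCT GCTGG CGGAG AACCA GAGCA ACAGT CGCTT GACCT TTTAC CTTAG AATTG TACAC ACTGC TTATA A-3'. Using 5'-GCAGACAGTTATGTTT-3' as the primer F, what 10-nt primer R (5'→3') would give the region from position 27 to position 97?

The product's 3' end on the top strand is position 97.
The reverse primer anneals to the top strand over positions 88–97, i.e. to GCAATCCTGC.
Its sequence written 5'→3' is the reverse complement: GCAGGATTGC.

5'-GCAGGATTGC-3'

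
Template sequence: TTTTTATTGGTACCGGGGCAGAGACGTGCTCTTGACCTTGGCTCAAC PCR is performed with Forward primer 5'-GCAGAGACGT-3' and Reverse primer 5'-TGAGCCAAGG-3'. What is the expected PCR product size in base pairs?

Scanning the template, GCAGAGACGT occurs at positions 18–27; this primer anneals to the bottom strand there with its 3' end pointing downstream.
Reverse complement of the reverse primer: CCTTGGCTCA. This occurs on the top strand at positions 36–45.
Product length = (reverse-primer end) − (forward-primer start) + 1 = 45 − 18 + 1 = 28 bp.

28 bp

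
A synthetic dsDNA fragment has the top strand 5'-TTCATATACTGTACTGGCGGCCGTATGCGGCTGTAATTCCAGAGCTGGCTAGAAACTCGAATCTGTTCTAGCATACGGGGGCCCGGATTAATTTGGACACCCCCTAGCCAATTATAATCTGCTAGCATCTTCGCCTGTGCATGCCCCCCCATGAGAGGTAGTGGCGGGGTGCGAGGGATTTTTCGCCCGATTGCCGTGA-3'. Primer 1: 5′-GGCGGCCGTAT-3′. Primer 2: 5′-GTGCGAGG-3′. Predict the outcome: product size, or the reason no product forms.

Primer 1 (GGCGGCCGTAT) matches the top strand at positions 16–26 (3' end points downstream).
Primer 2 (GTGCGAGG) also matches the top strand directly, at positions 169–176 — its reverse complement CCTCGCAC is not present.
Both primers anneal to the bottom strand with 3' ends pointing the same way, so neither can prime synthesis back toward the other.

No product — both primers anneal to the same strand and extend in the same direction.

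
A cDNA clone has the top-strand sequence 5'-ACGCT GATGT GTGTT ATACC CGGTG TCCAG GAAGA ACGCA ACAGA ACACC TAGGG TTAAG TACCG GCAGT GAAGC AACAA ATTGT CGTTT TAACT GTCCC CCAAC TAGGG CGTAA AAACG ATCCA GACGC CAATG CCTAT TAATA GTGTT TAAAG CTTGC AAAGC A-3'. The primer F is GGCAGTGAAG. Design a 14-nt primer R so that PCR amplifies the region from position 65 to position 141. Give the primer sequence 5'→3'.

5'-AATAGGCATTGGCG-3'

The product's 3' end on the top strand is position 141.
The reverse primer anneals to the top strand over positions 128–141, i.e. to CGCCAATGCCTATT.
Its sequence written 5'→3' is the reverse complement: AATAGGCATTGGCG.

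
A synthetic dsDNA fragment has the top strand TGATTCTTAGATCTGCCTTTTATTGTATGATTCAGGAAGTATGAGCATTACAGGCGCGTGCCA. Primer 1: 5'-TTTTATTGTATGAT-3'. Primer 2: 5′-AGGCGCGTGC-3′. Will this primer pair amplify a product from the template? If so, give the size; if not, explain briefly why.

No product — both primers anneal to the same strand and extend in the same direction.

Primer 1 (TTTTATTGTATGAT) matches the top strand at positions 18–31 (3' end points downstream).
Primer 2 (AGGCGCGTGC) also matches the top strand directly, at positions 52–61 — its reverse complement GCACGCGCCT is not present.
Both primers anneal to the bottom strand with 3' ends pointing the same way, so neither can prime synthesis back toward the other.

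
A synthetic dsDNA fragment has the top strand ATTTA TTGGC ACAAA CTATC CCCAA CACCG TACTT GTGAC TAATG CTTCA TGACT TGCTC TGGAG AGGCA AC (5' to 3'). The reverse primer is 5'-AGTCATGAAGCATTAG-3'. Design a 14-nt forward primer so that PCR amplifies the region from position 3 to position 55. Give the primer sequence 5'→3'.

5'-TTATTGGCACAAAC-3'

The reverse primer's reverse complement CTAATGCTTCATGACT matches the template at positions 40–55; the product starts at position 3.
The forward primer is identical to the top strand over positions 3–16: TTATTGGCACAAAC.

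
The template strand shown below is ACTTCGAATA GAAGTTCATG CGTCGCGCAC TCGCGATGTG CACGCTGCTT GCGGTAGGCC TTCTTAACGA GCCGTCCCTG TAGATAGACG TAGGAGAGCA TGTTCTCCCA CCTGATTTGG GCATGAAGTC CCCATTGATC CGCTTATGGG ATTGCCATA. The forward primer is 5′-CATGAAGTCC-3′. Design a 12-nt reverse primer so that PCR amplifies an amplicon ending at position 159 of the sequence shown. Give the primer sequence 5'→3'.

5'-TATGGCAATCCC-3'

The forward primer binds at positions 122–131; the product's 3' end on the top strand is position 159.
The reverse primer anneals to the top strand over positions 148–159, i.e. to GGGATTGCCATA.
Its sequence written 5'→3' is the reverse complement: TATGGCAATCCC.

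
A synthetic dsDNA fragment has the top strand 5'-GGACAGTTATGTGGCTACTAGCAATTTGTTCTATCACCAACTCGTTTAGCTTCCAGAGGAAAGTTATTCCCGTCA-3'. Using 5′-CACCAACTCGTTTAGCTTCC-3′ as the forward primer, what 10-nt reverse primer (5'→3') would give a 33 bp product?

The forward primer binds at positions 35–54, so a 33 bp product ends at position 35 + 33 − 1 = 67.
The reverse primer anneals to the top strand over positions 58–67, i.e. to GGAAAGTTAT.
Its sequence written 5'→3' is the reverse complement: ATAACTTTCC.

5'-ATAACTTTCC-3'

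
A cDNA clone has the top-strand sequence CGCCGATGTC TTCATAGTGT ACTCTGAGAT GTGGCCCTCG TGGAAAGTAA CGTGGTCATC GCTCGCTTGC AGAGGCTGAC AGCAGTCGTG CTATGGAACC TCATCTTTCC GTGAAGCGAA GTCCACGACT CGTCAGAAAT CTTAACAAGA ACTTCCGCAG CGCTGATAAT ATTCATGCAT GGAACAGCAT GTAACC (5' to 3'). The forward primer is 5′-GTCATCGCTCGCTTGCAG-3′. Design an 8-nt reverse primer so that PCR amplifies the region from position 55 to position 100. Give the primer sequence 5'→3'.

5'-GGTTCCAT-3'

The product's 3' end on the top strand is position 100.
The reverse primer anneals to the top strand over positions 93–100, i.e. to ATGGAACC.
Its sequence written 5'→3' is the reverse complement: GGTTCCAT.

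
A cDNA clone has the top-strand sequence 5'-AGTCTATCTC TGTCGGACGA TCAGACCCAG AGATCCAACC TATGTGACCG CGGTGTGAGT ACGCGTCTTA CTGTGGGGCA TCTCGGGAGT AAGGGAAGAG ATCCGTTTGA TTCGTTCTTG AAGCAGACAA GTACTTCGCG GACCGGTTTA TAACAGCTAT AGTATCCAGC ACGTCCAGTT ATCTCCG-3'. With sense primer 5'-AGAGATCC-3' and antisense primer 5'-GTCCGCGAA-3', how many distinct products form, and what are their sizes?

The forward primer AGAGATCC matches the top strand at positions 29–36, 97–104.
The reverse primer's reverse complement is TTCGCGGAC, matching at positions 135–143.
Each forward site pairs with the reverse site to give a product ending at position 143: sizes 115, 47 bp.

Two products: 115 bp, 47 bp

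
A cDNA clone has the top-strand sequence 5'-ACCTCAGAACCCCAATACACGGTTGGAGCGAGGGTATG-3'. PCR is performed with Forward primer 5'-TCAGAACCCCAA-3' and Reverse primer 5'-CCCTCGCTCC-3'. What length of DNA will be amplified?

31 bp

The forward primer matches the template at positions 4–15.
Reverse complement of the reverse primer: GGAGCGAGGG. This occurs on the top strand at positions 25–34.
The product runs from position 4 to position 34, so its length is 34 − 4 + 1 = 31 bp.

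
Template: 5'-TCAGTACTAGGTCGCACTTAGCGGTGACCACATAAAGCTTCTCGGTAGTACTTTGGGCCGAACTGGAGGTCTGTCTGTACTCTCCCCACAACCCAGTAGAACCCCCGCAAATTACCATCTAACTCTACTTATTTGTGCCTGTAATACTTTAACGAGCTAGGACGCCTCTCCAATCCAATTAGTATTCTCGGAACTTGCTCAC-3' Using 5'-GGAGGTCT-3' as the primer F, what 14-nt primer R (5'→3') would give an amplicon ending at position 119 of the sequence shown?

5'-GATGGTAATTTGCG-3'

The forward primer binds at positions 65–72; the product's 3' end on the top strand is position 119.
The reverse primer anneals to the top strand over positions 106–119, i.e. to CGCAAATTACCATC.
Its sequence written 5'→3' is the reverse complement: GATGGTAATTTGCG.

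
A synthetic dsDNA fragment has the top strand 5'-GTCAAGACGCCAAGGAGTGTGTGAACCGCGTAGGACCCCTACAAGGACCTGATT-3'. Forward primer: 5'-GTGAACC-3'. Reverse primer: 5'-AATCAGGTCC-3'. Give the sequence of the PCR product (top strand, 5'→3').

Forward primer GTGAACC is found on the top strand at positions 21–27.
The reverse primer's reverse complement is GGACCTGATT, which matches the template at positions 45–54.
The product is the template from position 21 through 54 (34 bp).

5'-GTGAACCGCGTAGGACCCCTACAAGGACCTGATT-3'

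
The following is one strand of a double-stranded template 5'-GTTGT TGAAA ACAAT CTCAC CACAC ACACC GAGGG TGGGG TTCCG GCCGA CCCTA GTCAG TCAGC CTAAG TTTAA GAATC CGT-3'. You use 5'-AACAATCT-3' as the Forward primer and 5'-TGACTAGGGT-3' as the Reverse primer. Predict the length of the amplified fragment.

50 bp

Forward primer AACAATCT is found on the top strand at positions 10–17.
The reverse primer's reverse complement is ACCCTAGTCA, which matches the template at positions 50–59.
The product runs from position 10 to position 59, so its length is 59 − 10 + 1 = 50 bp.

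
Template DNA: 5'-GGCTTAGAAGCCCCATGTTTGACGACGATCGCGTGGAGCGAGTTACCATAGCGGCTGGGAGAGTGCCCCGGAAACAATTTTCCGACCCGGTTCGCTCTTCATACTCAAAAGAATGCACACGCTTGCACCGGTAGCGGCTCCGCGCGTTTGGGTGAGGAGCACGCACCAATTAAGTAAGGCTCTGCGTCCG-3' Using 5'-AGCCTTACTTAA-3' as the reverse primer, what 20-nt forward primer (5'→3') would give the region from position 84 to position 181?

5'-GACCCGGTTCGCTCTTCATA-3'

The reverse primer's reverse complement TTAAGTAAGGCT matches the template at positions 170–181; the product starts at position 84.
The forward primer is identical to the top strand over positions 84–103: GACCCGGTTCGCTCTTCATA.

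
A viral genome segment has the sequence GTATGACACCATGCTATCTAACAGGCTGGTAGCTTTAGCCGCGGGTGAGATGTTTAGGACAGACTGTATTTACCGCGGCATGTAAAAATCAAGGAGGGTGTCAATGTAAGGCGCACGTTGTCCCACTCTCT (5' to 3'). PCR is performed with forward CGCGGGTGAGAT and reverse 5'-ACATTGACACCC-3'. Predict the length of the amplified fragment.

Scanning the template, CGCGGGTGAGAT occurs at positions 40–51; this primer anneals to the bottom strand there with its 3' end pointing downstream.
Reverse complement of the reverse primer: GGGTGTCAATGT. This occurs on the top strand at positions 96–107.
Product length = (reverse-primer end) − (forward-primer start) + 1 = 107 − 40 + 1 = 68 bp.

68 bp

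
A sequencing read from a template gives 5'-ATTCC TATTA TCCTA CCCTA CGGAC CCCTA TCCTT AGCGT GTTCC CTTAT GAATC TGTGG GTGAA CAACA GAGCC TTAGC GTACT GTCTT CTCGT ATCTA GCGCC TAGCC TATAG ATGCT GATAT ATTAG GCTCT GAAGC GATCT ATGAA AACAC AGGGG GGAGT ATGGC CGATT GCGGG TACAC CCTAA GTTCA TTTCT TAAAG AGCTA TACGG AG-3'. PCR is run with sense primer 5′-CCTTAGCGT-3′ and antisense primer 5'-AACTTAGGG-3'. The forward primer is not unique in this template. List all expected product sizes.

162 bp, 120 bp

The forward primer CCTTAGCGT matches the top strand at positions 32–40, 74–82.
The reverse primer's reverse complement is CCCTAAGTT, matching at positions 185–193.
Each forward site pairs with the reverse site to give a product ending at position 193: sizes 162, 120 bp.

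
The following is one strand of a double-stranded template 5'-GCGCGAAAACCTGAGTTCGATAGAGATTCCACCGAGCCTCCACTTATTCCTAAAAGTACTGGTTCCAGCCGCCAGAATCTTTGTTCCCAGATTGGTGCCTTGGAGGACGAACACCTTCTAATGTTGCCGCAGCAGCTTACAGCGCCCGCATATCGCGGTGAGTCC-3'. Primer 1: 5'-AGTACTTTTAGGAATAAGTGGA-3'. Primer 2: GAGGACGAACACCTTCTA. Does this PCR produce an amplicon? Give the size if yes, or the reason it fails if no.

No product — the primers' 3' ends point away from each other.

Primer 1 (AGTACTTTTAGGAATAAGTGGA) has reverse complement TCCACTTATTCCTAAAAGTACT, which matches the top strand at positions 39–60; primer 1 anneals to the top strand there with its 3' end pointing upstream toward position 39.
Primer 2 (GAGGACGAACACCTTCTA) matches the top strand directly at positions 103–120; it anneals to the bottom strand with its 3' end pointing downstream toward position 120.
The 3' ends diverge (primer 1 extends toward position 1, primer 2 toward position 165), so the primers never converge on a shared product.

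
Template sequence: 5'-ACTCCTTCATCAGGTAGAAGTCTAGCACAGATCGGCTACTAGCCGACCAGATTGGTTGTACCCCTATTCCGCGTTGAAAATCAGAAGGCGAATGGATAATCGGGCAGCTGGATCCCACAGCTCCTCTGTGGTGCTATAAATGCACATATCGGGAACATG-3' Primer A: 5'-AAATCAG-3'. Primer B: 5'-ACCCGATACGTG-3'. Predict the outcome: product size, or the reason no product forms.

No product — primer B has no binding site in the template.

Primer B (ACCCGATACGTG) does not match the top strand, and its reverse complement CACGTATCGGGT does not match either.
With no annealing site for primer B, no amplification occurs.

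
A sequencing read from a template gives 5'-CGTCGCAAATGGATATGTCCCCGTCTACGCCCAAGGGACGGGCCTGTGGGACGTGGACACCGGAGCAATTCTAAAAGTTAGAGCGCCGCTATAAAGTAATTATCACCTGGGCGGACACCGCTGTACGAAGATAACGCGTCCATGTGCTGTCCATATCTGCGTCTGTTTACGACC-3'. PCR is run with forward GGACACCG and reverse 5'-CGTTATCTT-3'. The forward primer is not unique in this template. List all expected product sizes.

The forward primer GGACACCG matches the top strand at positions 55–62, 113–120.
The reverse primer's reverse complement is AAGATAACG, matching at positions 128–136.
Each forward site pairs with the reverse site to give a product ending at position 136: sizes 82, 24 bp.

82 bp, 24 bp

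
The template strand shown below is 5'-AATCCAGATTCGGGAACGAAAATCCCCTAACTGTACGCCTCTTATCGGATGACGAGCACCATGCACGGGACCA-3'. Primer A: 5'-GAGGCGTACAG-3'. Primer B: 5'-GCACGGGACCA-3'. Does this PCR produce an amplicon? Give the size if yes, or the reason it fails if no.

Primer A (GAGGCGTACAG) has reverse complement CTGTACGCCTC, which matches the top strand at positions 31–41; primer A anneals to the top strand there with its 3' end pointing upstream toward position 31.
Primer B (GCACGGGACCA) matches the top strand directly at positions 63–73; it anneals to the bottom strand with its 3' end pointing downstream toward position 73.
The 3' ends diverge (primer A extends toward position 1, primer B toward position 73), so the primers never converge on a shared product.

No product — the primers' 3' ends point away from each other.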